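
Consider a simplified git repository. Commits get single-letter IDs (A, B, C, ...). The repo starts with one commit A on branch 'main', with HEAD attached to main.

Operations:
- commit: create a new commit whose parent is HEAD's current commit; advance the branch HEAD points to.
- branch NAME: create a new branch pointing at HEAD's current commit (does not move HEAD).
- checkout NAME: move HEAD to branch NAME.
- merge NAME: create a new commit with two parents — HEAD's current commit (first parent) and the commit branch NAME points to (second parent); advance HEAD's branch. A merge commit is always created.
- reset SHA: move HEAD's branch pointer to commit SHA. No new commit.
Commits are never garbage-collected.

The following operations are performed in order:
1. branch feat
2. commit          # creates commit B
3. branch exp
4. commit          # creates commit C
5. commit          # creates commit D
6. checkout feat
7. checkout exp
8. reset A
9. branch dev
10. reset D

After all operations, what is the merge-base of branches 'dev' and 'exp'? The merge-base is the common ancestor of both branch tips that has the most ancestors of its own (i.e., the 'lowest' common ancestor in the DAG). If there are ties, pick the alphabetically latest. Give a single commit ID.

After op 1 (branch): HEAD=main@A [feat=A main=A]
After op 2 (commit): HEAD=main@B [feat=A main=B]
After op 3 (branch): HEAD=main@B [exp=B feat=A main=B]
After op 4 (commit): HEAD=main@C [exp=B feat=A main=C]
After op 5 (commit): HEAD=main@D [exp=B feat=A main=D]
After op 6 (checkout): HEAD=feat@A [exp=B feat=A main=D]
After op 7 (checkout): HEAD=exp@B [exp=B feat=A main=D]
After op 8 (reset): HEAD=exp@A [exp=A feat=A main=D]
After op 9 (branch): HEAD=exp@A [dev=A exp=A feat=A main=D]
After op 10 (reset): HEAD=exp@D [dev=A exp=D feat=A main=D]
ancestors(dev=A): ['A']
ancestors(exp=D): ['A', 'B', 'C', 'D']
common: ['A']

Answer: A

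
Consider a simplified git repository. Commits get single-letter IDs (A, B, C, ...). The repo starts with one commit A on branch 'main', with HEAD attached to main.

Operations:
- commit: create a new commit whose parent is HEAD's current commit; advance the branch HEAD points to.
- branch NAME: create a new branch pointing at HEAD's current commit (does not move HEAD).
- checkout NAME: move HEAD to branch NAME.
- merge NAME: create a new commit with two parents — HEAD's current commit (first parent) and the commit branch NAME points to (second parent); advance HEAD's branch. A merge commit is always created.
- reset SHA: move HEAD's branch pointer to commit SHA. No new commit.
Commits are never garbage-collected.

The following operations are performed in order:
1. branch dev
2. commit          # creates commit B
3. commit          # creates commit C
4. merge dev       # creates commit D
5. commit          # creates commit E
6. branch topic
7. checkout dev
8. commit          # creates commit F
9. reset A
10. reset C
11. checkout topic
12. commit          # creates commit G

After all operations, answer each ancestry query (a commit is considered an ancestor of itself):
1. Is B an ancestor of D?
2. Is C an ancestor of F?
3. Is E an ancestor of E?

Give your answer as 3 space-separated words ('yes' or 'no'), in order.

Answer: yes no yes

Derivation:
After op 1 (branch): HEAD=main@A [dev=A main=A]
After op 2 (commit): HEAD=main@B [dev=A main=B]
After op 3 (commit): HEAD=main@C [dev=A main=C]
After op 4 (merge): HEAD=main@D [dev=A main=D]
After op 5 (commit): HEAD=main@E [dev=A main=E]
After op 6 (branch): HEAD=main@E [dev=A main=E topic=E]
After op 7 (checkout): HEAD=dev@A [dev=A main=E topic=E]
After op 8 (commit): HEAD=dev@F [dev=F main=E topic=E]
After op 9 (reset): HEAD=dev@A [dev=A main=E topic=E]
After op 10 (reset): HEAD=dev@C [dev=C main=E topic=E]
After op 11 (checkout): HEAD=topic@E [dev=C main=E topic=E]
After op 12 (commit): HEAD=topic@G [dev=C main=E topic=G]
ancestors(D) = {A,B,C,D}; B in? yes
ancestors(F) = {A,F}; C in? no
ancestors(E) = {A,B,C,D,E}; E in? yes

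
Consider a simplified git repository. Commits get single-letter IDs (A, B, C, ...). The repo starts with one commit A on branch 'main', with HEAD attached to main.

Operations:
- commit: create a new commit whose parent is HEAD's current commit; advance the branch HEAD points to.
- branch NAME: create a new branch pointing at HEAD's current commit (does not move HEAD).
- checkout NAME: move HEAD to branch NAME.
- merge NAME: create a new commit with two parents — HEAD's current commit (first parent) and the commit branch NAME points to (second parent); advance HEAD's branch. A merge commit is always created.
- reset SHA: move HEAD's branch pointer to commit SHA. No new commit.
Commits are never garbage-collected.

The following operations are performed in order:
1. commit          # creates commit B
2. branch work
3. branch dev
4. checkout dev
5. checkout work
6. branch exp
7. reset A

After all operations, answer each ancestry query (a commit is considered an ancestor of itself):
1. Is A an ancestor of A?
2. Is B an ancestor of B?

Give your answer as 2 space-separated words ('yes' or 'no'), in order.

After op 1 (commit): HEAD=main@B [main=B]
After op 2 (branch): HEAD=main@B [main=B work=B]
After op 3 (branch): HEAD=main@B [dev=B main=B work=B]
After op 4 (checkout): HEAD=dev@B [dev=B main=B work=B]
After op 5 (checkout): HEAD=work@B [dev=B main=B work=B]
After op 6 (branch): HEAD=work@B [dev=B exp=B main=B work=B]
After op 7 (reset): HEAD=work@A [dev=B exp=B main=B work=A]
ancestors(A) = {A}; A in? yes
ancestors(B) = {A,B}; B in? yes

Answer: yes yes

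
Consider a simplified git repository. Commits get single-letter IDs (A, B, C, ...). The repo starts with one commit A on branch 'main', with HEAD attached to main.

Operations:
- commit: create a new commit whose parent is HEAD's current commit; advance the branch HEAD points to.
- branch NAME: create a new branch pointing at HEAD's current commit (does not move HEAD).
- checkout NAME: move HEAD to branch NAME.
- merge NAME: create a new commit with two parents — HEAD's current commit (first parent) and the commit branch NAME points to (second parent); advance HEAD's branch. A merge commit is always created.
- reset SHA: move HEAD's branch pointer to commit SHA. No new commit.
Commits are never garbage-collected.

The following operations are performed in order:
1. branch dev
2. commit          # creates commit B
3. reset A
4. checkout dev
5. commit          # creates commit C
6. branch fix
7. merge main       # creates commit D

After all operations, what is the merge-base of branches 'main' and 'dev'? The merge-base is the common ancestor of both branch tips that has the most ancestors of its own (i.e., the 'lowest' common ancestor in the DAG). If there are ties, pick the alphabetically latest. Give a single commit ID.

After op 1 (branch): HEAD=main@A [dev=A main=A]
After op 2 (commit): HEAD=main@B [dev=A main=B]
After op 3 (reset): HEAD=main@A [dev=A main=A]
After op 4 (checkout): HEAD=dev@A [dev=A main=A]
After op 5 (commit): HEAD=dev@C [dev=C main=A]
After op 6 (branch): HEAD=dev@C [dev=C fix=C main=A]
After op 7 (merge): HEAD=dev@D [dev=D fix=C main=A]
ancestors(main=A): ['A']
ancestors(dev=D): ['A', 'C', 'D']
common: ['A']

Answer: A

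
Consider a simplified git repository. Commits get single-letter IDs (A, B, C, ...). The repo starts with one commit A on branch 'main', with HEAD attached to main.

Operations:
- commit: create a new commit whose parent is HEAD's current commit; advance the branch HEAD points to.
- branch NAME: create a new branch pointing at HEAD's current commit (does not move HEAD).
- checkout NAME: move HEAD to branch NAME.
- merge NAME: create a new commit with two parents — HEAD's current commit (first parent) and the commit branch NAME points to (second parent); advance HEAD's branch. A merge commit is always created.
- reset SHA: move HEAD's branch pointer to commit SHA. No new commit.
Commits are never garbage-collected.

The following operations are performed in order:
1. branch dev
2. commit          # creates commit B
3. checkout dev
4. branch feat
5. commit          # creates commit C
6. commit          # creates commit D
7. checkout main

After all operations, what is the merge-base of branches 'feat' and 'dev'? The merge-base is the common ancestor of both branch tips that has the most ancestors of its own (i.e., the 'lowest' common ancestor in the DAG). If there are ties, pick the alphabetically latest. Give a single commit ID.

Answer: A

Derivation:
After op 1 (branch): HEAD=main@A [dev=A main=A]
After op 2 (commit): HEAD=main@B [dev=A main=B]
After op 3 (checkout): HEAD=dev@A [dev=A main=B]
After op 4 (branch): HEAD=dev@A [dev=A feat=A main=B]
After op 5 (commit): HEAD=dev@C [dev=C feat=A main=B]
After op 6 (commit): HEAD=dev@D [dev=D feat=A main=B]
After op 7 (checkout): HEAD=main@B [dev=D feat=A main=B]
ancestors(feat=A): ['A']
ancestors(dev=D): ['A', 'C', 'D']
common: ['A']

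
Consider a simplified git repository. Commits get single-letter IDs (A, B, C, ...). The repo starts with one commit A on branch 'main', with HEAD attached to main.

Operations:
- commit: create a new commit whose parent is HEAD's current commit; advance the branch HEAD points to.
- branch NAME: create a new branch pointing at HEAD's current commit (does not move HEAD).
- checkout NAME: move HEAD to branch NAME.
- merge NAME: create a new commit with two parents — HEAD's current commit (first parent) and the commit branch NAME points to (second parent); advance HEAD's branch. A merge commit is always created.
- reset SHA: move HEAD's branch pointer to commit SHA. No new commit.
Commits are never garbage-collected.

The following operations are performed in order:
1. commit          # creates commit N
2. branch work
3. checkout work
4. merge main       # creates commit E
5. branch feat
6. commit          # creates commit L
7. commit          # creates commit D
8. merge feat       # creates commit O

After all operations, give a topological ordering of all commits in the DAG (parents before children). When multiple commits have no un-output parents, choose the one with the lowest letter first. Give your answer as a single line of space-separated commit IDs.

After op 1 (commit): HEAD=main@N [main=N]
After op 2 (branch): HEAD=main@N [main=N work=N]
After op 3 (checkout): HEAD=work@N [main=N work=N]
After op 4 (merge): HEAD=work@E [main=N work=E]
After op 5 (branch): HEAD=work@E [feat=E main=N work=E]
After op 6 (commit): HEAD=work@L [feat=E main=N work=L]
After op 7 (commit): HEAD=work@D [feat=E main=N work=D]
After op 8 (merge): HEAD=work@O [feat=E main=N work=O]
commit A: parents=[]
commit D: parents=['L']
commit E: parents=['N', 'N']
commit L: parents=['E']
commit N: parents=['A']
commit O: parents=['D', 'E']

Answer: A N E L D O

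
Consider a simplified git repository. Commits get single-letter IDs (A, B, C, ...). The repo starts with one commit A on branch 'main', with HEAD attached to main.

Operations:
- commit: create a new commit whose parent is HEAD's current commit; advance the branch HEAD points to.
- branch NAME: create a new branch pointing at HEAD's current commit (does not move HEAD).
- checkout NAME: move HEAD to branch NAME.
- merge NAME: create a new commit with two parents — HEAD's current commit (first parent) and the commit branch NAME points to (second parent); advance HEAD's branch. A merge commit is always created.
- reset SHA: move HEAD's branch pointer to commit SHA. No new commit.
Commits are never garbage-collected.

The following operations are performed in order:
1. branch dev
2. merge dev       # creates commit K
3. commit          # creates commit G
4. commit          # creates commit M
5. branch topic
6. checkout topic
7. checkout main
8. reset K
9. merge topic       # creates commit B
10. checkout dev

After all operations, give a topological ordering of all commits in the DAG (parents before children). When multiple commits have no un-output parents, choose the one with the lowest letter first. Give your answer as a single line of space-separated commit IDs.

Answer: A K G M B

Derivation:
After op 1 (branch): HEAD=main@A [dev=A main=A]
After op 2 (merge): HEAD=main@K [dev=A main=K]
After op 3 (commit): HEAD=main@G [dev=A main=G]
After op 4 (commit): HEAD=main@M [dev=A main=M]
After op 5 (branch): HEAD=main@M [dev=A main=M topic=M]
After op 6 (checkout): HEAD=topic@M [dev=A main=M topic=M]
After op 7 (checkout): HEAD=main@M [dev=A main=M topic=M]
After op 8 (reset): HEAD=main@K [dev=A main=K topic=M]
After op 9 (merge): HEAD=main@B [dev=A main=B topic=M]
After op 10 (checkout): HEAD=dev@A [dev=A main=B topic=M]
commit A: parents=[]
commit B: parents=['K', 'M']
commit G: parents=['K']
commit K: parents=['A', 'A']
commit M: parents=['G']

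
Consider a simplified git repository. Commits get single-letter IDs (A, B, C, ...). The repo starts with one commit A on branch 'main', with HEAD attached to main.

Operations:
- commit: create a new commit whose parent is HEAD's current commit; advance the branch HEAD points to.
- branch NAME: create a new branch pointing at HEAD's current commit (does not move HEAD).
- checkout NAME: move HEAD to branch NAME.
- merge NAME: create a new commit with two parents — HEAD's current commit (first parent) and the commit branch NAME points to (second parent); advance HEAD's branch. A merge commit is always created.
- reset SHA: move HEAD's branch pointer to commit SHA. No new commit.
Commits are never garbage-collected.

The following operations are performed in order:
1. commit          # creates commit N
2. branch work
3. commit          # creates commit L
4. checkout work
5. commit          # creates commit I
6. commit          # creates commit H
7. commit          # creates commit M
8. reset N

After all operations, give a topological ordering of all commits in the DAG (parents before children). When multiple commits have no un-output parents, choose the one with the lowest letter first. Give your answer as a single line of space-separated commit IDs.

After op 1 (commit): HEAD=main@N [main=N]
After op 2 (branch): HEAD=main@N [main=N work=N]
After op 3 (commit): HEAD=main@L [main=L work=N]
After op 4 (checkout): HEAD=work@N [main=L work=N]
After op 5 (commit): HEAD=work@I [main=L work=I]
After op 6 (commit): HEAD=work@H [main=L work=H]
After op 7 (commit): HEAD=work@M [main=L work=M]
After op 8 (reset): HEAD=work@N [main=L work=N]
commit A: parents=[]
commit H: parents=['I']
commit I: parents=['N']
commit L: parents=['N']
commit M: parents=['H']
commit N: parents=['A']

Answer: A N I H L M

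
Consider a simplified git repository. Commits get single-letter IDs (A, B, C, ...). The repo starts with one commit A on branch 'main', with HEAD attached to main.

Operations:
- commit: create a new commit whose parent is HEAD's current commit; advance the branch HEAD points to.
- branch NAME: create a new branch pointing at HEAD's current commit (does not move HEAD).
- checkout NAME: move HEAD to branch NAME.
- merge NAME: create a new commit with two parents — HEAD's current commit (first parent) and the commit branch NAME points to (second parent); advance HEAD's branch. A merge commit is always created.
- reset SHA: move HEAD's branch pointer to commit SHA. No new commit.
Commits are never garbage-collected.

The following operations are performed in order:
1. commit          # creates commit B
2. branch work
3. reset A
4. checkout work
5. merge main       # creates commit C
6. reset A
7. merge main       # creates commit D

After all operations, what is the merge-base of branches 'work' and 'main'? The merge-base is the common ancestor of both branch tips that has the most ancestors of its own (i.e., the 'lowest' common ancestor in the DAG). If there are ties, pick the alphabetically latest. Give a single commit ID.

After op 1 (commit): HEAD=main@B [main=B]
After op 2 (branch): HEAD=main@B [main=B work=B]
After op 3 (reset): HEAD=main@A [main=A work=B]
After op 4 (checkout): HEAD=work@B [main=A work=B]
After op 5 (merge): HEAD=work@C [main=A work=C]
After op 6 (reset): HEAD=work@A [main=A work=A]
After op 7 (merge): HEAD=work@D [main=A work=D]
ancestors(work=D): ['A', 'D']
ancestors(main=A): ['A']
common: ['A']

Answer: A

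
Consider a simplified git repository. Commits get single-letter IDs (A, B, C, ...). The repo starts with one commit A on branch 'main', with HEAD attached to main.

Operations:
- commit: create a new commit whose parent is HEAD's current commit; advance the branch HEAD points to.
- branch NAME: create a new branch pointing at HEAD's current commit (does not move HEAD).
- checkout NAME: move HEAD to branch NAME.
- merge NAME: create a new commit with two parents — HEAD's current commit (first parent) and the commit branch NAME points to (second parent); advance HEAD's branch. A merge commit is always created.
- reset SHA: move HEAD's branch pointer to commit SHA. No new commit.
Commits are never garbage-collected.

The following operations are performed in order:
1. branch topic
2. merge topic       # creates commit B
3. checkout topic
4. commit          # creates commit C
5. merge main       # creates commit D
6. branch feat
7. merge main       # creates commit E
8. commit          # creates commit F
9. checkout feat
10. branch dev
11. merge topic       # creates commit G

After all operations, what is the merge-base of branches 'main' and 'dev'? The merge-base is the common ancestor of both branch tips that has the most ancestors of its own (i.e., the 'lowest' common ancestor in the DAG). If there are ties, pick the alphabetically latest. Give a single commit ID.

After op 1 (branch): HEAD=main@A [main=A topic=A]
After op 2 (merge): HEAD=main@B [main=B topic=A]
After op 3 (checkout): HEAD=topic@A [main=B topic=A]
After op 4 (commit): HEAD=topic@C [main=B topic=C]
After op 5 (merge): HEAD=topic@D [main=B topic=D]
After op 6 (branch): HEAD=topic@D [feat=D main=B topic=D]
After op 7 (merge): HEAD=topic@E [feat=D main=B topic=E]
After op 8 (commit): HEAD=topic@F [feat=D main=B topic=F]
After op 9 (checkout): HEAD=feat@D [feat=D main=B topic=F]
After op 10 (branch): HEAD=feat@D [dev=D feat=D main=B topic=F]
After op 11 (merge): HEAD=feat@G [dev=D feat=G main=B topic=F]
ancestors(main=B): ['A', 'B']
ancestors(dev=D): ['A', 'B', 'C', 'D']
common: ['A', 'B']

Answer: B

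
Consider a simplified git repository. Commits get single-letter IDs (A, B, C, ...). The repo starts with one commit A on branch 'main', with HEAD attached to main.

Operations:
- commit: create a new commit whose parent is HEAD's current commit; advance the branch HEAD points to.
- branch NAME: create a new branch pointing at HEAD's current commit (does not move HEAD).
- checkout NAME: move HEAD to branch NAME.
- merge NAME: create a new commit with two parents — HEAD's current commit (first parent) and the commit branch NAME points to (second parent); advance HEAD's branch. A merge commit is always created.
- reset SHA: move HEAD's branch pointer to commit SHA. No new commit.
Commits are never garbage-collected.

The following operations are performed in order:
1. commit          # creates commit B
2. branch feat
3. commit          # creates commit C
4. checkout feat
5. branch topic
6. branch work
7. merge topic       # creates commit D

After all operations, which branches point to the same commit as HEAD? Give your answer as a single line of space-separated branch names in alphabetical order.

Answer: feat

Derivation:
After op 1 (commit): HEAD=main@B [main=B]
After op 2 (branch): HEAD=main@B [feat=B main=B]
After op 3 (commit): HEAD=main@C [feat=B main=C]
After op 4 (checkout): HEAD=feat@B [feat=B main=C]
After op 5 (branch): HEAD=feat@B [feat=B main=C topic=B]
After op 6 (branch): HEAD=feat@B [feat=B main=C topic=B work=B]
After op 7 (merge): HEAD=feat@D [feat=D main=C topic=B work=B]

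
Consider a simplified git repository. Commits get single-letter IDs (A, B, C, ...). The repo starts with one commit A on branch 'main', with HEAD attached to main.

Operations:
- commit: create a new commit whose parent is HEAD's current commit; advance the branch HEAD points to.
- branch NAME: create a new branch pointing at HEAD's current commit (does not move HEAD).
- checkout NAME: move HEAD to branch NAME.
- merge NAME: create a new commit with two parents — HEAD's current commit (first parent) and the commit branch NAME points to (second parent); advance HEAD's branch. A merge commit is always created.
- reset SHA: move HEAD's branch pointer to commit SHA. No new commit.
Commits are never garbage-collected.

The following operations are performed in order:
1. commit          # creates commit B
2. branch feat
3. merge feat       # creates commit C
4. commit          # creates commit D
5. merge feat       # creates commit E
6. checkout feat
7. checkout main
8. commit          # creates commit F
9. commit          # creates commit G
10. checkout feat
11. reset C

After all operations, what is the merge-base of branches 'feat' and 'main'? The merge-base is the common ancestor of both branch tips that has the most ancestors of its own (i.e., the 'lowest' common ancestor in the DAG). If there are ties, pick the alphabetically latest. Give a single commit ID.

Answer: C

Derivation:
After op 1 (commit): HEAD=main@B [main=B]
After op 2 (branch): HEAD=main@B [feat=B main=B]
After op 3 (merge): HEAD=main@C [feat=B main=C]
After op 4 (commit): HEAD=main@D [feat=B main=D]
After op 5 (merge): HEAD=main@E [feat=B main=E]
After op 6 (checkout): HEAD=feat@B [feat=B main=E]
After op 7 (checkout): HEAD=main@E [feat=B main=E]
After op 8 (commit): HEAD=main@F [feat=B main=F]
After op 9 (commit): HEAD=main@G [feat=B main=G]
After op 10 (checkout): HEAD=feat@B [feat=B main=G]
After op 11 (reset): HEAD=feat@C [feat=C main=G]
ancestors(feat=C): ['A', 'B', 'C']
ancestors(main=G): ['A', 'B', 'C', 'D', 'E', 'F', 'G']
common: ['A', 'B', 'C']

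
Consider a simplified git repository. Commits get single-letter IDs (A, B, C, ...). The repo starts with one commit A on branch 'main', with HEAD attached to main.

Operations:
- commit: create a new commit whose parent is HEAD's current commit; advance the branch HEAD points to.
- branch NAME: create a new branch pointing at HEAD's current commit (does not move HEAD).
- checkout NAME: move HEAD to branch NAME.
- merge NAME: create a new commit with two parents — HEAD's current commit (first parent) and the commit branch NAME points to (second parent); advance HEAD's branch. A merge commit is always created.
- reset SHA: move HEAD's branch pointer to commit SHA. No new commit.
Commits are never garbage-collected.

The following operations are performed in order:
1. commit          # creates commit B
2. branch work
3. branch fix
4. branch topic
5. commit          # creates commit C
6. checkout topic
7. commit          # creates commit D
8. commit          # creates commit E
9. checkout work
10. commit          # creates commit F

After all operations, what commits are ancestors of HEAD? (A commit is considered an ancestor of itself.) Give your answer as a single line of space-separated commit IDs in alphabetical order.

After op 1 (commit): HEAD=main@B [main=B]
After op 2 (branch): HEAD=main@B [main=B work=B]
After op 3 (branch): HEAD=main@B [fix=B main=B work=B]
After op 4 (branch): HEAD=main@B [fix=B main=B topic=B work=B]
After op 5 (commit): HEAD=main@C [fix=B main=C topic=B work=B]
After op 6 (checkout): HEAD=topic@B [fix=B main=C topic=B work=B]
After op 7 (commit): HEAD=topic@D [fix=B main=C topic=D work=B]
After op 8 (commit): HEAD=topic@E [fix=B main=C topic=E work=B]
After op 9 (checkout): HEAD=work@B [fix=B main=C topic=E work=B]
After op 10 (commit): HEAD=work@F [fix=B main=C topic=E work=F]

Answer: A B F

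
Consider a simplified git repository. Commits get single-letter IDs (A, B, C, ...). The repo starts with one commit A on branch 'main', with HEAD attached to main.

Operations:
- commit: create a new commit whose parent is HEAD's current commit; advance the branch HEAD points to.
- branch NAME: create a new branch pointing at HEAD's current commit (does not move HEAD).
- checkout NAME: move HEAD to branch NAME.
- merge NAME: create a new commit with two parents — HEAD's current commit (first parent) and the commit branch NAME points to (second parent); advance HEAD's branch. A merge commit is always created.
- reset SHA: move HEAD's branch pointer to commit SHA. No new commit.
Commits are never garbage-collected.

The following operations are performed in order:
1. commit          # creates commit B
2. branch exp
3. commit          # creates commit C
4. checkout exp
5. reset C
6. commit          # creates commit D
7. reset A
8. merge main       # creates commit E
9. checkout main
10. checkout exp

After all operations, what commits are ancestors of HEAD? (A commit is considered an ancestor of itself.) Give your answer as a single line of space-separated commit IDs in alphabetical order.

After op 1 (commit): HEAD=main@B [main=B]
After op 2 (branch): HEAD=main@B [exp=B main=B]
After op 3 (commit): HEAD=main@C [exp=B main=C]
After op 4 (checkout): HEAD=exp@B [exp=B main=C]
After op 5 (reset): HEAD=exp@C [exp=C main=C]
After op 6 (commit): HEAD=exp@D [exp=D main=C]
After op 7 (reset): HEAD=exp@A [exp=A main=C]
After op 8 (merge): HEAD=exp@E [exp=E main=C]
After op 9 (checkout): HEAD=main@C [exp=E main=C]
After op 10 (checkout): HEAD=exp@E [exp=E main=C]

Answer: A B C E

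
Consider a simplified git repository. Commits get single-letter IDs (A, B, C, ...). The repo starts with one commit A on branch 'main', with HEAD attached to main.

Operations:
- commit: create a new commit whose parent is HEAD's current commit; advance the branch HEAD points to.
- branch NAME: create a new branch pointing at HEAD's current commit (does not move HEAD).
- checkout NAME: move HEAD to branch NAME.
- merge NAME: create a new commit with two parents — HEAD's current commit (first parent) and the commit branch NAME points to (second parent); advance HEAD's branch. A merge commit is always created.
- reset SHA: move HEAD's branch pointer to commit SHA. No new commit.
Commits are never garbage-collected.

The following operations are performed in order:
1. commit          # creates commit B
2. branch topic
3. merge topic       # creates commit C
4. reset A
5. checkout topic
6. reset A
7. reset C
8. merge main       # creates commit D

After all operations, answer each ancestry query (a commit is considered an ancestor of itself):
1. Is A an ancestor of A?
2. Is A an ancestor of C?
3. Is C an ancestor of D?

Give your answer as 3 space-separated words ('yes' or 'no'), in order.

After op 1 (commit): HEAD=main@B [main=B]
After op 2 (branch): HEAD=main@B [main=B topic=B]
After op 3 (merge): HEAD=main@C [main=C topic=B]
After op 4 (reset): HEAD=main@A [main=A topic=B]
After op 5 (checkout): HEAD=topic@B [main=A topic=B]
After op 6 (reset): HEAD=topic@A [main=A topic=A]
After op 7 (reset): HEAD=topic@C [main=A topic=C]
After op 8 (merge): HEAD=topic@D [main=A topic=D]
ancestors(A) = {A}; A in? yes
ancestors(C) = {A,B,C}; A in? yes
ancestors(D) = {A,B,C,D}; C in? yes

Answer: yes yes yes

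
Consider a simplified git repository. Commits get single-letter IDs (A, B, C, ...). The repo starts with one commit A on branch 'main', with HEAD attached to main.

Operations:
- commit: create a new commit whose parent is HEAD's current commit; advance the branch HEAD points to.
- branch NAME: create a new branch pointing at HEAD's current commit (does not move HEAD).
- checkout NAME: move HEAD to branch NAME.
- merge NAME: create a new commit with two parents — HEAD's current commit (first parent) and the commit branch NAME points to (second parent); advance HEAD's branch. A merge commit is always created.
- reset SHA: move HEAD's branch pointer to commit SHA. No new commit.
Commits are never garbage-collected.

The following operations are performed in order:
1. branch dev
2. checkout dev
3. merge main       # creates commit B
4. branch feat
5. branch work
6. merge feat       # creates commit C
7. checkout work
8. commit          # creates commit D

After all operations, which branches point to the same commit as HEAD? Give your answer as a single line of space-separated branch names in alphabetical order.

After op 1 (branch): HEAD=main@A [dev=A main=A]
After op 2 (checkout): HEAD=dev@A [dev=A main=A]
After op 3 (merge): HEAD=dev@B [dev=B main=A]
After op 4 (branch): HEAD=dev@B [dev=B feat=B main=A]
After op 5 (branch): HEAD=dev@B [dev=B feat=B main=A work=B]
After op 6 (merge): HEAD=dev@C [dev=C feat=B main=A work=B]
After op 7 (checkout): HEAD=work@B [dev=C feat=B main=A work=B]
After op 8 (commit): HEAD=work@D [dev=C feat=B main=A work=D]

Answer: work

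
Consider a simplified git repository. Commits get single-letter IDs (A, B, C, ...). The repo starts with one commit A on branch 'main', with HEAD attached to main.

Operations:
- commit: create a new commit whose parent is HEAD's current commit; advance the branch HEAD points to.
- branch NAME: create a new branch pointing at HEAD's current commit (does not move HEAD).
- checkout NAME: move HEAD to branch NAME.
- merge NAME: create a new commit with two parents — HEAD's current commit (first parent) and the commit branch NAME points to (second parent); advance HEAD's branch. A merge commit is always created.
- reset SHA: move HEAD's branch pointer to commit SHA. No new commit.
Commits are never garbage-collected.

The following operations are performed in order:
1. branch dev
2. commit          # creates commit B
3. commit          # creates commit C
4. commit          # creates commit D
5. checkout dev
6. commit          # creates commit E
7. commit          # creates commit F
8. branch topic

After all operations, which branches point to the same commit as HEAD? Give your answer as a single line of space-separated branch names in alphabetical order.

Answer: dev topic

Derivation:
After op 1 (branch): HEAD=main@A [dev=A main=A]
After op 2 (commit): HEAD=main@B [dev=A main=B]
After op 3 (commit): HEAD=main@C [dev=A main=C]
After op 4 (commit): HEAD=main@D [dev=A main=D]
After op 5 (checkout): HEAD=dev@A [dev=A main=D]
After op 6 (commit): HEAD=dev@E [dev=E main=D]
After op 7 (commit): HEAD=dev@F [dev=F main=D]
After op 8 (branch): HEAD=dev@F [dev=F main=D topic=F]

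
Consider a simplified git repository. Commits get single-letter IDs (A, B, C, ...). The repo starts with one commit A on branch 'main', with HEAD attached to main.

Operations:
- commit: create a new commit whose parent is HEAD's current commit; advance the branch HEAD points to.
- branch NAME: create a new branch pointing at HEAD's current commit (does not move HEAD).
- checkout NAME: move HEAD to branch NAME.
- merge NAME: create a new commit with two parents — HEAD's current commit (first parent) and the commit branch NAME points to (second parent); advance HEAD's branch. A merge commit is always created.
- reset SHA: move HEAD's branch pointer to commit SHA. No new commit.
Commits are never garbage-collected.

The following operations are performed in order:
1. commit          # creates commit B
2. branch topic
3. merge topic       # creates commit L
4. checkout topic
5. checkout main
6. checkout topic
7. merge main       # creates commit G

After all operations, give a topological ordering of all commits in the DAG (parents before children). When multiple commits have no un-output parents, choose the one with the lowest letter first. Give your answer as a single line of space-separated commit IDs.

Answer: A B L G

Derivation:
After op 1 (commit): HEAD=main@B [main=B]
After op 2 (branch): HEAD=main@B [main=B topic=B]
After op 3 (merge): HEAD=main@L [main=L topic=B]
After op 4 (checkout): HEAD=topic@B [main=L topic=B]
After op 5 (checkout): HEAD=main@L [main=L topic=B]
After op 6 (checkout): HEAD=topic@B [main=L topic=B]
After op 7 (merge): HEAD=topic@G [main=L topic=G]
commit A: parents=[]
commit B: parents=['A']
commit G: parents=['B', 'L']
commit L: parents=['B', 'B']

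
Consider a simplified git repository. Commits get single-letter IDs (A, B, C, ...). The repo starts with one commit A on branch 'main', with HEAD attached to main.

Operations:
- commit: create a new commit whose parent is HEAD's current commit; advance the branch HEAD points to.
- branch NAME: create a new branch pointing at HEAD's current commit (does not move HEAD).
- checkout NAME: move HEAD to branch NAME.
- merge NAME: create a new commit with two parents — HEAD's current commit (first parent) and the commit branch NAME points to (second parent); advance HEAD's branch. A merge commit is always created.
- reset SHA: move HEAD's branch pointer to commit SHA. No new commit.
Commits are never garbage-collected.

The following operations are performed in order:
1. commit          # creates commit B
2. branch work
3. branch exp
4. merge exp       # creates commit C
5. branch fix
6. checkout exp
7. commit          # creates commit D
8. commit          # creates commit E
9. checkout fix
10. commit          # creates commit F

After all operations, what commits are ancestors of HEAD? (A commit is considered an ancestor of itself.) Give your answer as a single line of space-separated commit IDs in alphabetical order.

Answer: A B C F

Derivation:
After op 1 (commit): HEAD=main@B [main=B]
After op 2 (branch): HEAD=main@B [main=B work=B]
After op 3 (branch): HEAD=main@B [exp=B main=B work=B]
After op 4 (merge): HEAD=main@C [exp=B main=C work=B]
After op 5 (branch): HEAD=main@C [exp=B fix=C main=C work=B]
After op 6 (checkout): HEAD=exp@B [exp=B fix=C main=C work=B]
After op 7 (commit): HEAD=exp@D [exp=D fix=C main=C work=B]
After op 8 (commit): HEAD=exp@E [exp=E fix=C main=C work=B]
After op 9 (checkout): HEAD=fix@C [exp=E fix=C main=C work=B]
After op 10 (commit): HEAD=fix@F [exp=E fix=F main=C work=B]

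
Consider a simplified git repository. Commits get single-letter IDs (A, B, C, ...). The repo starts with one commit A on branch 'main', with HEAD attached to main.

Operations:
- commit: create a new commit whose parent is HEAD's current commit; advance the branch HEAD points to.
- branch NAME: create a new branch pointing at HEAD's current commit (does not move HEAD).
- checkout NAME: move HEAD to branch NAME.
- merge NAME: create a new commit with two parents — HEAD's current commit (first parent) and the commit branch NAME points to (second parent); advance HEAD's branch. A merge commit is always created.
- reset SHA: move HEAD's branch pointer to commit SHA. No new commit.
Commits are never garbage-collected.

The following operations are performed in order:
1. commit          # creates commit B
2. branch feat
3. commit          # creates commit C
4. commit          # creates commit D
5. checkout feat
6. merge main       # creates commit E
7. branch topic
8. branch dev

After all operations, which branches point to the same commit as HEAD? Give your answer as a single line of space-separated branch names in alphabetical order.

Answer: dev feat topic

Derivation:
After op 1 (commit): HEAD=main@B [main=B]
After op 2 (branch): HEAD=main@B [feat=B main=B]
After op 3 (commit): HEAD=main@C [feat=B main=C]
After op 4 (commit): HEAD=main@D [feat=B main=D]
After op 5 (checkout): HEAD=feat@B [feat=B main=D]
After op 6 (merge): HEAD=feat@E [feat=E main=D]
After op 7 (branch): HEAD=feat@E [feat=E main=D topic=E]
After op 8 (branch): HEAD=feat@E [dev=E feat=E main=D topic=E]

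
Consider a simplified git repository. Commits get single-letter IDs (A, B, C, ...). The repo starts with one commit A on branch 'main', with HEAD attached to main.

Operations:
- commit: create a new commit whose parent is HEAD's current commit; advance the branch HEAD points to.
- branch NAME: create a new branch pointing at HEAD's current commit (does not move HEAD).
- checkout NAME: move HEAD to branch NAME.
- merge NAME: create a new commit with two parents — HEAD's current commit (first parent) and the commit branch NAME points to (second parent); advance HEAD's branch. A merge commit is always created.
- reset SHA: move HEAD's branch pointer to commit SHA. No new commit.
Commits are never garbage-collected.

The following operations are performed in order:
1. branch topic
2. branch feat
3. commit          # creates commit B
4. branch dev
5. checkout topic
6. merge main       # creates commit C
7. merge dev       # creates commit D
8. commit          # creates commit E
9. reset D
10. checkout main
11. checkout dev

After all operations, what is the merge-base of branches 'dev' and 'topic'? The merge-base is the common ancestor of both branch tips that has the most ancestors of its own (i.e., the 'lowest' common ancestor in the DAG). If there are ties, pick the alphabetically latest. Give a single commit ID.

After op 1 (branch): HEAD=main@A [main=A topic=A]
After op 2 (branch): HEAD=main@A [feat=A main=A topic=A]
After op 3 (commit): HEAD=main@B [feat=A main=B topic=A]
After op 4 (branch): HEAD=main@B [dev=B feat=A main=B topic=A]
After op 5 (checkout): HEAD=topic@A [dev=B feat=A main=B topic=A]
After op 6 (merge): HEAD=topic@C [dev=B feat=A main=B topic=C]
After op 7 (merge): HEAD=topic@D [dev=B feat=A main=B topic=D]
After op 8 (commit): HEAD=topic@E [dev=B feat=A main=B topic=E]
After op 9 (reset): HEAD=topic@D [dev=B feat=A main=B topic=D]
After op 10 (checkout): HEAD=main@B [dev=B feat=A main=B topic=D]
After op 11 (checkout): HEAD=dev@B [dev=B feat=A main=B topic=D]
ancestors(dev=B): ['A', 'B']
ancestors(topic=D): ['A', 'B', 'C', 'D']
common: ['A', 'B']

Answer: B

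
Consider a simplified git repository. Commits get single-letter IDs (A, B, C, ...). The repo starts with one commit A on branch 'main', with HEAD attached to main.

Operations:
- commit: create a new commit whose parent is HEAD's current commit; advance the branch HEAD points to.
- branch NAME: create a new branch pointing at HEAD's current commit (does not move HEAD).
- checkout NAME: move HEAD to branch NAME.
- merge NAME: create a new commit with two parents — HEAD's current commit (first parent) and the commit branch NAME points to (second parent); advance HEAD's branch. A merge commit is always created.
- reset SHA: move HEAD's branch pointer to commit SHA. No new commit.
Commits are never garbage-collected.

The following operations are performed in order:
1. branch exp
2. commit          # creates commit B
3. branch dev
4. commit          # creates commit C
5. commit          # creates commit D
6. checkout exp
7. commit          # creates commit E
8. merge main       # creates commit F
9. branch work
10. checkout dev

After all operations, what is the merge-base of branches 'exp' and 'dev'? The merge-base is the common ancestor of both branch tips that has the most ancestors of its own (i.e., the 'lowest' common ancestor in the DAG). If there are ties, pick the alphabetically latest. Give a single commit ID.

After op 1 (branch): HEAD=main@A [exp=A main=A]
After op 2 (commit): HEAD=main@B [exp=A main=B]
After op 3 (branch): HEAD=main@B [dev=B exp=A main=B]
After op 4 (commit): HEAD=main@C [dev=B exp=A main=C]
After op 5 (commit): HEAD=main@D [dev=B exp=A main=D]
After op 6 (checkout): HEAD=exp@A [dev=B exp=A main=D]
After op 7 (commit): HEAD=exp@E [dev=B exp=E main=D]
After op 8 (merge): HEAD=exp@F [dev=B exp=F main=D]
After op 9 (branch): HEAD=exp@F [dev=B exp=F main=D work=F]
After op 10 (checkout): HEAD=dev@B [dev=B exp=F main=D work=F]
ancestors(exp=F): ['A', 'B', 'C', 'D', 'E', 'F']
ancestors(dev=B): ['A', 'B']
common: ['A', 'B']

Answer: B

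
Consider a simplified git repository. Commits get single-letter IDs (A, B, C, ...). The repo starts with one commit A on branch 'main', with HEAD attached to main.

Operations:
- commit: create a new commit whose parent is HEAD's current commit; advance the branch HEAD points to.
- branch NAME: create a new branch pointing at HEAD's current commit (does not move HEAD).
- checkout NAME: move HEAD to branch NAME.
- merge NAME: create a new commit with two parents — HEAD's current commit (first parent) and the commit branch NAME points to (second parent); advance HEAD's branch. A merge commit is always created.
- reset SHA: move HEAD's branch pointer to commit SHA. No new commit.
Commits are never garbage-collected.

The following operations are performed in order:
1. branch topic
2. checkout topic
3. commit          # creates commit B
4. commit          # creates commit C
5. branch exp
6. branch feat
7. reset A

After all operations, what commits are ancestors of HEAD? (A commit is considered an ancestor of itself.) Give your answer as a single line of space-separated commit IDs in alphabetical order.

Answer: A

Derivation:
After op 1 (branch): HEAD=main@A [main=A topic=A]
After op 2 (checkout): HEAD=topic@A [main=A topic=A]
After op 3 (commit): HEAD=topic@B [main=A topic=B]
After op 4 (commit): HEAD=topic@C [main=A topic=C]
After op 5 (branch): HEAD=topic@C [exp=C main=A topic=C]
After op 6 (branch): HEAD=topic@C [exp=C feat=C main=A topic=C]
After op 7 (reset): HEAD=topic@A [exp=C feat=C main=A topic=A]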